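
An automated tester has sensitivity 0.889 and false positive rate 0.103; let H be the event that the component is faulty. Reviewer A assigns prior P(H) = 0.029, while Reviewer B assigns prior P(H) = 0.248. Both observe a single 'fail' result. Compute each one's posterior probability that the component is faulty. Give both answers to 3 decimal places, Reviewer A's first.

Reviewer A: 0.205; Reviewer B: 0.740

P('+'|H) = 0.889, P('+'|¬H) = 0.103.
Reviewer A: numerator 0.889·0.029 = 0.025781; evidence = 0.025781+0.103·0.971 = 0.12579; posterior = 0.205.
Reviewer B: numerator 0.889·0.248 = 0.22047; evidence = 0.22047+0.103·0.752 = 0.29793; posterior = 0.740.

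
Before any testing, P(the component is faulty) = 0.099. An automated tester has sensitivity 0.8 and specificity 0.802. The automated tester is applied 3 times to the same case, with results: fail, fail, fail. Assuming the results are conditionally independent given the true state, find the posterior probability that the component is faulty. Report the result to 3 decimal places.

With H the event that the component is faulty, the joint likelihood of the observed sequence is P(data|H) = 0.8·0.8·0.8 = 0.51200 and P(data|¬H) = 0.198·0.198·0.198 = 0.0077624.
Bayes: P(H|data) = 0.099·0.51200 / (0.099·0.51200 + 0.901·0.0077624) = 0.050688/0.057682 = 0.8788.

Posterior P(H) ≈ 0.879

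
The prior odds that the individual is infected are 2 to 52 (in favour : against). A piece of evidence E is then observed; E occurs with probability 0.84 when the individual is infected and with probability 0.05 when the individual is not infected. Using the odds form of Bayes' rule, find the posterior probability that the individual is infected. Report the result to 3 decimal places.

Prior odds = 2/52 = 0.038462. In log-odds, ln(0.038462) = -3.2581.
Add log likelihood ratio: ln(16.800) = 2.8214.
Posterior log-odds = -0.43672, so posterior odds = exp(-0.43672) = 0.64615. Converting, P(H|E) = 0.64615/1.6462 = 0.393.

Posterior probability ≈ 0.393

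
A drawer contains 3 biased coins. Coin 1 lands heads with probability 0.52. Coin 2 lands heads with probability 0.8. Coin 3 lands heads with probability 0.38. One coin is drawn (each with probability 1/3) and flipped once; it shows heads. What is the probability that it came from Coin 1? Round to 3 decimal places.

P(heads|C1) = 0.52; P(heads|C2) = 0.8; P(heads|C3) = 0.38.
Prior × likelihood for each source: 0.333333·0.52=0.1733, 0.333333·0.8=0.2667, 0.333333·0.38=0.1267. Summing gives P(heads) = 0.56667.
P(Coin 1 | heads) = 0.1733 / 0.56667 = 0.306.

Posterior probability ≈ 0.306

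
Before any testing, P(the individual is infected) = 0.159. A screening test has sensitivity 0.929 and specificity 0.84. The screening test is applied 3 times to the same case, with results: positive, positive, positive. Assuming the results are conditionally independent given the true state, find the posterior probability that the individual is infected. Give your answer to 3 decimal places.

Posterior P(H) ≈ 0.974

With H the event that the individual is infected, the joint likelihood of the observed sequence is P(data|H) = 0.929·0.929·0.929 = 0.80177 and P(data|¬H) = 0.16·0.16·0.16 = 0.0040960.
Bayes: P(H|data) = 0.159·0.80177 / (0.159·0.80177 + 0.841·0.0040960) = 0.12748/0.13093 = 0.9737.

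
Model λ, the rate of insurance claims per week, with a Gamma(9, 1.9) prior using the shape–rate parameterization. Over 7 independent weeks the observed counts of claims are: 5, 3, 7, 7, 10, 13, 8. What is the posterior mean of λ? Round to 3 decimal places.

Posterior mean ≈ 6.966

Total count ∑xᵢ = 53 over n = 7 weeks.
Gamma is conjugate to the Poisson likelihood: posterior is Gamma(shape = 9+53 = 62, rate = 1.9+7 = 8.9).
E[λ | data] = 62/8.9 = 6.966.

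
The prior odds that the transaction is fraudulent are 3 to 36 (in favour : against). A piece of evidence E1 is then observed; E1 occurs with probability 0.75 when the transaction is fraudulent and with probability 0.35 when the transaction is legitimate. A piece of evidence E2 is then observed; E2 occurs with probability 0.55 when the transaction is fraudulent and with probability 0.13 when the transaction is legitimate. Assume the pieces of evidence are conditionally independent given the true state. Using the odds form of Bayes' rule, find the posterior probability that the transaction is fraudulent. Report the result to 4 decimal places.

Posterior probability ≈ 0.4304

Prior odds = 3/36 = 0.083333.
Likelihood ratio for E1 = 0.75/0.35 = 2.1429.
Likelihood ratio for E2 = 0.55/0.13 = 4.2308.
Posterior odds = prior odds × LR₁ × LR₂ = 0.75549.
Posterior probability = odds/(1+odds) = 0.75549/1.7555 = 0.4304.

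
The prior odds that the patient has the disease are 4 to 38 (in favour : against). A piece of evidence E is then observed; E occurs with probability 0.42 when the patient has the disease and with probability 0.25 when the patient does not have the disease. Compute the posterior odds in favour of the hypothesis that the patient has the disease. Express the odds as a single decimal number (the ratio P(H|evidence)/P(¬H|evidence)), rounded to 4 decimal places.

Posterior odds ≈ 0.1768

Prior odds = 4/38 = 0.10526.
Likelihood ratio for E = 0.42/0.25 = 1.6800.
Posterior odds = prior odds × LR = 0.17684.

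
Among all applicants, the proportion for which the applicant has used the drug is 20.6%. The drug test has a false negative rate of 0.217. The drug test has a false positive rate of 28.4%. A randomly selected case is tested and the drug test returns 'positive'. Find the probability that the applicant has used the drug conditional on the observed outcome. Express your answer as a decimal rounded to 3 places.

Write H for 'the applicant has used the drug'. Prior odds H:¬H = 0.206/0.794 = 0.25945. For the 'positive' outcome, the likelihood ratio is 0.783/0.284 = 2.7570.
Posterior odds = 0.25945 × 2.7570 = 0.71530, so P(H|E) = 0.71530/(1+0.71530) = 0.417.

P(H | E) ≈ 0.417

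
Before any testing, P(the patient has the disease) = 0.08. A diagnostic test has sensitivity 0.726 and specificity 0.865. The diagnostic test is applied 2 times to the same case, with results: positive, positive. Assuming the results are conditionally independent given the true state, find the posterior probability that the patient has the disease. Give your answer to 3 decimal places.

Let H be the event that the patient has the disease; start with P(H) = 0.08. P('positive'|H) = 0.726, P('positive'|¬H) = 0.135.
Update on result 1 ('positive'): P(H) ← 0.726·0.0800 / (0.726·0.0800 + 0.135·0.9200) = 0.058080/0.18228 = 0.3186.
Update on result 2 ('positive'): P(H) ← 0.726·0.3186 / (0.726·0.3186 + 0.135·0.6814) = 0.23133/0.32331 = 0.7155.

Posterior P(H) ≈ 0.715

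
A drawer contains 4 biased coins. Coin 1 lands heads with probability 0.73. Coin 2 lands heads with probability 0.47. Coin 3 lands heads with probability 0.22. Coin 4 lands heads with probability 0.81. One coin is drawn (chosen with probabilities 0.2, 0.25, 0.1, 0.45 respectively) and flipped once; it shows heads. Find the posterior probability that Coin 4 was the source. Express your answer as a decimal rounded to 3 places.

Posterior probability ≈ 0.561

Tabulate prior·likelihood by source: [1] prior 0.2, lik 0.73, product 0.1460; [2] prior 0.25, lik 0.47, product 0.1175; [3] prior 0.1, lik 0.22, product 0.02200; [4] prior 0.45, lik 0.81, product 0.3645.
Normalizing constant = 0.65000; the posterior for Coin 4 is its product over the sum, 0.3645/0.65000 = 0.561.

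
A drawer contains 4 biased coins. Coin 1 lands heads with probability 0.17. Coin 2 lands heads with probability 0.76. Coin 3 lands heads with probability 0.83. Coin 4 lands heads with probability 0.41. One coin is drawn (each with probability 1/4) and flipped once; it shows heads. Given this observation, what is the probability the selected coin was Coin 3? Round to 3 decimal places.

P(heads|C1) = 0.17; P(heads|C2) = 0.76; P(heads|C3) = 0.83; P(heads|C4) = 0.41.
Prior × likelihood for each source: 0.25·0.17=0.04250, 0.25·0.76=0.1900, 0.25·0.83=0.2075, 0.25·0.41=0.1025. Summing gives P(heads) = 0.54250.
P(Coin 3 | heads) = 0.2075 / 0.54250 = 0.382.

Posterior probability ≈ 0.382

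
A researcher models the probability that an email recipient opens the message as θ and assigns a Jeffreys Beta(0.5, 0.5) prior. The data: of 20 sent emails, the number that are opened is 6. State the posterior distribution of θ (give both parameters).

The binomial likelihood is conjugate to the Beta prior: with 6 successes and 14 failures, the posterior is Beta(0.5+6, 0.5+14) = Beta(6.5, 14.5).

Posterior: Beta(6.5, 14.5)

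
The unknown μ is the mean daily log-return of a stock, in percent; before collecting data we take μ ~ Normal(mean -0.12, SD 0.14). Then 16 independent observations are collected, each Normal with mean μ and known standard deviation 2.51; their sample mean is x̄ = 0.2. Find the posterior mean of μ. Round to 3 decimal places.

With known σ, the Normal prior is conjugate. Weight on the data is w = (n/σ²)/(n/σ² + 1/τ₀²) = 2.53964/(2.53964+51.0204) = 0.047417.
Posterior mean = w·x̄ + (1−w)·μ₀ = 0.047417·0.2 + 0.95258·-0.12 = -0.105.

Posterior mean ≈ -0.105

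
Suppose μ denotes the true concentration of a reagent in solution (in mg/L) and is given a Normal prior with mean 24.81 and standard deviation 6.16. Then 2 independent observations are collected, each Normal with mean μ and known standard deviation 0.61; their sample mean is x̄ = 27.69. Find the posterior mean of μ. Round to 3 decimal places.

Posterior mean ≈ 27.676

With known σ, the Normal prior is conjugate. Weight on the data is w = (n/σ²)/(n/σ² + 1/τ₀²) = 5.37490/(5.37490+0.0263535) = 0.99512.
Posterior mean = w·x̄ + (1−w)·μ₀ = 0.99512·27.69 + 0.0048791·24.81 = 27.676.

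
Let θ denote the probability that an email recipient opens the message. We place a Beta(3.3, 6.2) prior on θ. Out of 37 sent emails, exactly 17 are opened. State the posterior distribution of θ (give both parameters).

Observing 17 successes and 20 failures updates Beta(3.3, 6.2) by adding the success and failure counts to the two shape parameters: α = 3.3+17 = 20.3, β = 6.2+20 = 26.2.

Posterior: Beta(20.3, 26.2)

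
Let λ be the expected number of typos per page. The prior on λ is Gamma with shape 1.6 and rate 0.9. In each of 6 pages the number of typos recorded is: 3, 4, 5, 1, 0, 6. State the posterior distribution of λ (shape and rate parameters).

Total count ∑xᵢ = 19 over n = 6 pages.
Gamma is conjugate to the Poisson likelihood: posterior is Gamma(shape = 1.6+19 = 20.6, rate = 0.9+6 = 6.9).

Posterior: Gamma(shape=20.6, rate=6.9)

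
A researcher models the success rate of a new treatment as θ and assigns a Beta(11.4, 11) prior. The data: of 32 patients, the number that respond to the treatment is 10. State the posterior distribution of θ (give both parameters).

Observing 10 successes and 22 failures updates Beta(11.4, 11) by adding the success and failure counts to the two shape parameters: α = 11.4+10 = 21.4, β = 11+22 = 33.

Posterior: Beta(21.4, 33)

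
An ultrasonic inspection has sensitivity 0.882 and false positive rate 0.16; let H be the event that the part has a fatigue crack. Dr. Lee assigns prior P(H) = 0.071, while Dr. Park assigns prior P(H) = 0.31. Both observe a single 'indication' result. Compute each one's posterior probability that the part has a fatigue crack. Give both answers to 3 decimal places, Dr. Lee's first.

Dr. Lee: 0.296; Dr. Park: 0.712

The likelihood ratio for an 'indication' result is 0.882/0.16 = 5.5125.
Dr. Lee: prior odds 0.071/0.929 = 0.076426; posterior odds 0.42130; posterior probability 0.296.
Dr. Park: prior odds 0.31/0.69 = 0.44928; posterior odds 2.4766; posterior probability 0.712.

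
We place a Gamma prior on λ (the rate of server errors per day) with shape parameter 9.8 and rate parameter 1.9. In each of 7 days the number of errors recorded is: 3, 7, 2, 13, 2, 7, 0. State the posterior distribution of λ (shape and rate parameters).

Posterior: Gamma(shape=43.8, rate=8.9)

The Poisson likelihood adds the total count to the shape and the number of exposure periods to the rate. Here ∑xᵢ = 34 and n = 7, so shape 9.8→43.8 and rate 1.9→8.9.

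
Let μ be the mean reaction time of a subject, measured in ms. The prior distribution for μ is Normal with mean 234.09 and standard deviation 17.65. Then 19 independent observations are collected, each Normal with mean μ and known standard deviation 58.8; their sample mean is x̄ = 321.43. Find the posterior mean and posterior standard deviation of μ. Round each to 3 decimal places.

Posterior mean ≈ 289.224; posterior SD ≈ 10.718

Prior precision 1/τ₀² = 1/17.65² = 0.00321004; data precision n/σ² = 19/58.8² = 0.00549540.
Posterior precision = 0.00321004 + 0.00549540 = 0.00870544, giving posterior SD = 1/√0.00870544 = 10.718.
Posterior mean = (0.00321004·234.09 + 0.00549540·321.43) / 0.00870544 = 289.224.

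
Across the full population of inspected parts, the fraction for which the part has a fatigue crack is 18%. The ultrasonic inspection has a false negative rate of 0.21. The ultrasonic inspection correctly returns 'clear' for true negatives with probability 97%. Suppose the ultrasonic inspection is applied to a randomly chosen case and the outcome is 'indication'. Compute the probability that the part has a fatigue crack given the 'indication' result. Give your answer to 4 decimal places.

P(H | E) ≈ 0.8525

Let H be the event that the part has a fatigue crack. P(H) = 0.18, so P(¬H) = 0.82. With E the 'indication' result, P(E|H) = 0.79 and P(E|¬H) = 0.03.
P(E) = 0.79·0.18 + 0.03·0.82 = 0.14220 + 0.024600 = 0.16680.
By Bayes' theorem, P(H|E) = 0.14220 / 0.16680 = 0.8525.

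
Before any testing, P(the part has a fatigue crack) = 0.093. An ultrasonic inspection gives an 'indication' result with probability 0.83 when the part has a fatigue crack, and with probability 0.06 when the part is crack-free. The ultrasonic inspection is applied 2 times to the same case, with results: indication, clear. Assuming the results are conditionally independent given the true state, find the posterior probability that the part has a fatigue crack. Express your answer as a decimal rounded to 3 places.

Let H be the event that the part has a fatigue crack; start with P(H) = 0.093. P('indication'|H) = 0.83, P('indication'|¬H) = 0.06.
Update on result 1 ('indication'): P(H) ← 0.83·0.0930 / (0.83·0.0930 + 0.06·0.9070) = 0.077190/0.13161 = 0.5865.
Update on result 2 ('clear'): P(H) ← 0.17·0.5865 / (0.17·0.5865 + 0.94·0.4135) = 0.099706/0.48839 = 0.2042.

Posterior P(H) ≈ 0.204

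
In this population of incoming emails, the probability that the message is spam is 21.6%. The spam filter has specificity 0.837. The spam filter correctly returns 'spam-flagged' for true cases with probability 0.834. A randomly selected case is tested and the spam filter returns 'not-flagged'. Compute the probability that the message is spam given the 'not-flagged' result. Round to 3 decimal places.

P(H | E) ≈ 0.052

Let H be the event that the message is spam. P(H) = 0.216, so P(¬H) = 0.784. With E the 'not-flagged' result, P(E|H) = 0.166 and P(E|¬H) = 0.837.
P(E) = 0.166·0.216 + 0.837·0.784 = 0.035856 + 0.65621 = 0.69206.
By Bayes' theorem, P(H|E) = 0.035856 / 0.69206 = 0.052.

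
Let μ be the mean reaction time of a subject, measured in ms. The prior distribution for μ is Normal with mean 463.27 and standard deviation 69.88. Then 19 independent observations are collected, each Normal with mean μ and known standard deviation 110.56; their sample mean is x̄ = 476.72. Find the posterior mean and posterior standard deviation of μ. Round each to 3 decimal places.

Prior precision 1/τ₀² = 1/69.88² = 0.00020478; data precision n/σ² = 19/110.56² = 0.00155438.
Posterior precision = 0.00020478 + 0.00155438 = 0.00175916, giving posterior SD = 1/√0.00175916 = 23.842.
Posterior mean = (0.00020478·463.27 + 0.00155438·476.72) / 0.00175916 = 475.154.

Posterior mean ≈ 475.154; posterior SD ≈ 23.842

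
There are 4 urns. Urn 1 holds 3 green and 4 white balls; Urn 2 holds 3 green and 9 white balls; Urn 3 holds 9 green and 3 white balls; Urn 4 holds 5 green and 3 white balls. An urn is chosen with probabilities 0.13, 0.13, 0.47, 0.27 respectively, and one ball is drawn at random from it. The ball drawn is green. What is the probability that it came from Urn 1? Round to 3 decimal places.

Tabulate prior·likelihood by source: [1] prior 0.13, lik 0.4286, product 0.05571; [2] prior 0.13, lik 0.25, product 0.03250; [3] prior 0.47, lik 0.75, product 0.3525; [4] prior 0.27, lik 0.625, product 0.1688.
Normalizing constant = 0.60946; the posterior for Urn 1 is its product over the sum, 0.05571/0.60946 = 0.091.

Posterior probability ≈ 0.091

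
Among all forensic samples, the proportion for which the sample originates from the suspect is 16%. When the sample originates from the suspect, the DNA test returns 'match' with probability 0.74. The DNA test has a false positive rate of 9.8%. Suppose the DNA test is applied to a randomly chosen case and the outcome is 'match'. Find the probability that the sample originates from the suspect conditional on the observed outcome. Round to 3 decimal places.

P(H | E) ≈ 0.590

Let H be the event that the sample originates from the suspect. P(H) = 0.16, so P(¬H) = 0.84. With E the 'match' result, P(E|H) = 0.74 and P(E|¬H) = 0.098.
P(E) = 0.74·0.16 + 0.098·0.84 = 0.11840 + 0.082320 = 0.20072.
By Bayes' theorem, P(H|E) = 0.11840 / 0.20072 = 0.590.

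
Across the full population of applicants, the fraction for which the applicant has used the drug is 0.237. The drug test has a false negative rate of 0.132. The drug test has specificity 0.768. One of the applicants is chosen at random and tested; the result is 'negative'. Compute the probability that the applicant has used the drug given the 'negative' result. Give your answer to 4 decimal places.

Write H for 'the applicant has used the drug'. Prior odds H:¬H = 0.237/0.763 = 0.31062. For the 'negative' outcome, the likelihood ratio is 0.132/0.768 = 0.17188.
Posterior odds = 0.31062 × 0.17188 = 0.053387, so P(H|E) = 0.053387/(1+0.053387) = 0.0507.

P(H | E) ≈ 0.0507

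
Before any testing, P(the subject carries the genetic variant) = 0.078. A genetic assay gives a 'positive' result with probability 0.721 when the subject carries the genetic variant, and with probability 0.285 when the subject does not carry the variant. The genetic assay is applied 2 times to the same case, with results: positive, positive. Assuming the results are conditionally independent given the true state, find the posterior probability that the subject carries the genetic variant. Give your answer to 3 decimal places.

Posterior P(H) ≈ 0.351

With H the event that the subject carries the genetic variant, the joint likelihood of the observed sequence is P(data|H) = 0.721·0.721 = 0.51984 and P(data|¬H) = 0.285·0.285 = 0.081225.
Bayes: P(H|data) = 0.078·0.51984 / (0.078·0.51984 + 0.922·0.081225) = 0.040548/0.11544 = 0.3513.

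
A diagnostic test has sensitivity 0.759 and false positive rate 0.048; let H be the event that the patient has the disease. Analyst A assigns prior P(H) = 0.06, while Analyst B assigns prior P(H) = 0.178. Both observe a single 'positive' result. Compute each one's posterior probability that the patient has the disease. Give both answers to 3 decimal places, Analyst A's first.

Analyst A: 0.502; Analyst B: 0.774

P('+'|H) = 0.759, P('+'|¬H) = 0.048.
Analyst A: numerator 0.759·0.06 = 0.045540; evidence = 0.045540+0.048·0.94 = 0.090660; posterior = 0.502.
Analyst B: numerator 0.759·0.178 = 0.13510; evidence = 0.13510+0.048·0.822 = 0.17456; posterior = 0.774.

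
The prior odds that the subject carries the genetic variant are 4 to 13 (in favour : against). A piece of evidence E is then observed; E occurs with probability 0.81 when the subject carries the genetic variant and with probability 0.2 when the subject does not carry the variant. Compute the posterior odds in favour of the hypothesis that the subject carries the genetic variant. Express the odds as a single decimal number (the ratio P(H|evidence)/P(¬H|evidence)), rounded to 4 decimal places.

Posterior odds ≈ 1.2462

Prior odds = 4/13 = 0.30769.
Likelihood ratio for E = 0.81/0.2 = 4.0500.
Posterior odds = prior odds × LR = 1.2462.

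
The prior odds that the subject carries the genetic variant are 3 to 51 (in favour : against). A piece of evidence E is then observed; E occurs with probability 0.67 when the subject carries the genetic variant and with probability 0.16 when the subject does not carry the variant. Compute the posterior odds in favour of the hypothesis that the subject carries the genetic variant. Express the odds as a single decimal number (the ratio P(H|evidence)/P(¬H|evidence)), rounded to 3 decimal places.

Prior odds = 3/51 = 0.058824.
Likelihood ratio for E = 0.67/0.16 = 4.1875.
Posterior odds = prior odds × LR = 0.24632.

Posterior odds ≈ 0.246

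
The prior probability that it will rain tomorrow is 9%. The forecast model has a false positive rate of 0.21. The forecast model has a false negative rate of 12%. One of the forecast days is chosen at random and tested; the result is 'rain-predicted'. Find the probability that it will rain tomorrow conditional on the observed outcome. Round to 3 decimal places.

Write H for 'it will rain tomorrow'. Prior odds H:¬H = 0.09/0.91 = 0.098901. For the 'rain-predicted' outcome, the likelihood ratio is 0.88/0.21 = 4.1905.
Posterior odds = 0.098901 × 4.1905 = 0.41444, so P(H|E) = 0.41444/(1+0.41444) = 0.293.

P(H | E) ≈ 0.293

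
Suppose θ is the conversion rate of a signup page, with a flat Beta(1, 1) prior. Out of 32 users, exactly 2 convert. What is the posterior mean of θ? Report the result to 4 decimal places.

Observing 2 successes and 30 failures updates Beta(1, 1) by adding the success and failure counts to the two shape parameters: α = 1+2 = 3, β = 1+30 = 31.
Posterior mean = α/(α+β) = 3/34 = 0.0882.

Posterior mean ≈ 0.0882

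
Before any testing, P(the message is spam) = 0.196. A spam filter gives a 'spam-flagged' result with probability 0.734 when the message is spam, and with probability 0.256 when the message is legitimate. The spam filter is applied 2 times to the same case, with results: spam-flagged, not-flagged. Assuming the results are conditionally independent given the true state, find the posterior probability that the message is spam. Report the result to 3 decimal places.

Posterior P(H) ≈ 0.200

Let H be the event that the message is spam; start with P(H) = 0.196. P('spam-flagged'|H) = 0.734, P('spam-flagged'|¬H) = 0.256.
Update on result 1 ('spam-flagged'): P(H) ← 0.734·0.1960 / (0.734·0.1960 + 0.256·0.8040) = 0.14386/0.34969 = 0.4114.
Update on result 2 ('not-flagged'): P(H) ← 0.266·0.4114 / (0.266·0.4114 + 0.744·0.5886) = 0.10943/0.54735 = 0.1999.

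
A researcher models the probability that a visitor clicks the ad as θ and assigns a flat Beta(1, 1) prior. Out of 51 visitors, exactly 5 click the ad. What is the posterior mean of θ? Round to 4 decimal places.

Observing 5 successes and 46 failures updates Beta(1, 1) by adding the success and failure counts to the two shape parameters: α = 1+5 = 6, β = 1+46 = 47.
Posterior mean = α/(α+β) = 6/53 = 0.1132.

Posterior mean ≈ 0.1132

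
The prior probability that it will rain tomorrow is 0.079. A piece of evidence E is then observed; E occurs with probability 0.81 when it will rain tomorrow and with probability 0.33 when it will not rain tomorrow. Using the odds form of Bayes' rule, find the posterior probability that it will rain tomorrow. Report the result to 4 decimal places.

Prior odds = 0.079/(1−0.079) = 0.085776.
Likelihood ratio for E = 0.81/0.33 = 2.4545.
Posterior odds = prior odds × LR = 0.21054.
Posterior probability = odds/(1+odds) = 0.21054/1.2105 = 0.1739.

Posterior probability ≈ 0.1739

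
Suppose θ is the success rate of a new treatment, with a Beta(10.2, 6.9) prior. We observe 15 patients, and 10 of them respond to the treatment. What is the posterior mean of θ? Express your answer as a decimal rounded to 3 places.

Posterior mean ≈ 0.629

The binomial likelihood is conjugate to the Beta prior: with 10 successes and 5 failures, the posterior is Beta(10.2+10, 6.9+5) = Beta(20.2, 11.9).
E[θ | data] = 20.2/(20.2+11.9) = 0.629.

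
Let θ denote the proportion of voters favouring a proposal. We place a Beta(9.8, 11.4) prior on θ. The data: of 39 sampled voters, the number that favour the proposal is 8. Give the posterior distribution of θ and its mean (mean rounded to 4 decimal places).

Posterior: Beta(17.8, 42.4); mean ≈ 0.2957

The binomial likelihood is conjugate to the Beta prior: with 8 successes and 31 failures, the posterior is Beta(9.8+8, 11.4+31) = Beta(17.8, 42.4).
E[θ | data] = 17.8/(17.8+42.4) = 0.2957.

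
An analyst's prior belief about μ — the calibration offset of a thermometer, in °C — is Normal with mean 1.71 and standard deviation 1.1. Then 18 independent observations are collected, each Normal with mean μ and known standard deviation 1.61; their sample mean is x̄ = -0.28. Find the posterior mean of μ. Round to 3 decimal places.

Posterior mean ≈ -0.068

With known σ, the Normal prior is conjugate. Weight on the data is w = (n/σ²)/(n/σ² + 1/τ₀²) = 6.94418/(6.94418+0.826446) = 0.89364.
Posterior mean = w·x̄ + (1−w)·μ₀ = 0.89364·-0.28 + 0.10636·1.71 = -0.068.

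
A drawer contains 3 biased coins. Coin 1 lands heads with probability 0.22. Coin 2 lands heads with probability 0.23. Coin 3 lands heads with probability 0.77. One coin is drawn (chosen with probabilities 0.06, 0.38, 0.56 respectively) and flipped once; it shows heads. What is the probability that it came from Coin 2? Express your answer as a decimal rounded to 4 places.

Posterior probability ≈ 0.1643

Tabulate prior·likelihood by source: [1] prior 0.06, lik 0.22, product 0.01320; [2] prior 0.38, lik 0.23, product 0.08740; [3] prior 0.56, lik 0.77, product 0.4312.
Normalizing constant = 0.53180; the posterior for Coin 2 is its product over the sum, 0.08740/0.53180 = 0.1643.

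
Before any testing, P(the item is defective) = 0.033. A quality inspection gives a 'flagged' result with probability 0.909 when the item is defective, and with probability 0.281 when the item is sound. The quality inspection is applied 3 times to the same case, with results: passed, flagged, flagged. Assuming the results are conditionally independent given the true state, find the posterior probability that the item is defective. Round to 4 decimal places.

With H the event that the item is defective, the joint likelihood of the observed sequence is P(data|H) = 0.091·0.909·0.909 = 0.075192 and P(data|¬H) = 0.719·0.281·0.281 = 0.056773.
Bayes: P(H|data) = 0.033·0.075192 / (0.033·0.075192 + 0.967·0.056773) = 0.0024813/0.057381 = 0.0432.

Posterior P(H) ≈ 0.0432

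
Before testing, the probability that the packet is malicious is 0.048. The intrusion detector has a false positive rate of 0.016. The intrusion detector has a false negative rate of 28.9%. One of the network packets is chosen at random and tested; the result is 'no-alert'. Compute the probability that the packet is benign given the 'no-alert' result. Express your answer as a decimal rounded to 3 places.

Write H for 'the packet is malicious'. Prior odds H:¬H = 0.048/0.952 = 0.050420. For the 'no-alert' outcome, the likelihood ratio is 0.289/0.984 = 0.29370.
Posterior odds = 0.050420 × 0.29370 = 0.014808, so P(H|E) = 0.014808/(1+0.014808) = 0.015. Then P(¬H|E) = 1 − 0.015 = 0.985.

P(¬H | E) ≈ 0.985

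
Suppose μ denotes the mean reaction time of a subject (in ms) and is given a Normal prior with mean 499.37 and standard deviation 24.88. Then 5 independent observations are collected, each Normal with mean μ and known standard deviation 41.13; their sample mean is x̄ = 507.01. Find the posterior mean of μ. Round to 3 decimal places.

Posterior mean ≈ 504.310

With known σ, the Normal prior is conjugate. Weight on the data is w = (n/σ²)/(n/σ² + 1/τ₀²) = 0.00295565/(0.00295565+0.00161547) = 0.64659.
Posterior mean = w·x̄ + (1−w)·μ₀ = 0.64659·507.01 + 0.35341·499.37 = 504.310.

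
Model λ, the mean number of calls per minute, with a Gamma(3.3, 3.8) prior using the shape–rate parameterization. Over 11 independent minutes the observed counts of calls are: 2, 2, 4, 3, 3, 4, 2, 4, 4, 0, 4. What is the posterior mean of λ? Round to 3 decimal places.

Posterior mean ≈ 2.385

The Poisson likelihood adds the total count to the shape and the number of exposure periods to the rate. Here ∑xᵢ = 32 and n = 11, so shape 3.3→35.3 and rate 3.8→14.8.
E[λ | data] = 35.3/14.8 = 2.385.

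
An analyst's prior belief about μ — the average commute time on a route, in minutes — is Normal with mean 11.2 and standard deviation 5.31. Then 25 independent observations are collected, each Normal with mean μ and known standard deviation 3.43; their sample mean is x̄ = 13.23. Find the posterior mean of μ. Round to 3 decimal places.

Posterior mean ≈ 13.197

With known σ, the Normal prior is conjugate. Weight on the data is w = (n/σ²)/(n/σ² + 1/τ₀²) = 2.12496/(2.12496+0.0354659) = 0.98358.
Posterior mean = w·x̄ + (1−w)·μ₀ = 0.98358·13.23 + 0.016416·11.2 = 13.197.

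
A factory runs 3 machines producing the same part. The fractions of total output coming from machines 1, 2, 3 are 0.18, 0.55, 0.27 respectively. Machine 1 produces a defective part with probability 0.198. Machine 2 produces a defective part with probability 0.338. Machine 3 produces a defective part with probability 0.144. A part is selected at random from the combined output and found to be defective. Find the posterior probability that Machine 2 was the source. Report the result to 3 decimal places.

Tabulate prior·likelihood by source: [1] prior 0.18, lik 0.198, product 0.03564; [2] prior 0.55, lik 0.338, product 0.1859; [3] prior 0.27, lik 0.144, product 0.03888.
Normalizing constant = 0.26042; the posterior for Machine 2 is its product over the sum, 0.1859/0.26042 = 0.714.

Posterior probability ≈ 0.714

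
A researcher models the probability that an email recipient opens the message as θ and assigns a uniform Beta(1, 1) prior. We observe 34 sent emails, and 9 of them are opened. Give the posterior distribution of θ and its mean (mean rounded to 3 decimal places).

Posterior: Beta(10, 26); mean ≈ 0.278

The binomial likelihood is conjugate to the Beta prior: with 9 successes and 25 failures, the posterior is Beta(1+9, 1+25) = Beta(10, 26).
Posterior mean = α/(α+β) = 10/36 = 0.278.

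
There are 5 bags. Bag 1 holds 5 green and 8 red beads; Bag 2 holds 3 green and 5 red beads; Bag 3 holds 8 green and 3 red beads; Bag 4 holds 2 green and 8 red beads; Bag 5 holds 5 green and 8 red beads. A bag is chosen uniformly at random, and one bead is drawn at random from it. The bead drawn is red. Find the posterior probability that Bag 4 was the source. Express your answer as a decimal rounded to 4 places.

P(red|Bag 1) = 0.6154; P(red|Bag 2) = 0.625; P(red|Bag 3) = 0.2727; P(red|Bag 4) = 0.8; P(red|Bag 5) = 0.6154.
Prior × likelihood for each source: 0.2·0.6154=0.1231, 0.2·0.625=0.1250, 0.2·0.2727=0.05455, 0.2·0.8=0.1600, 0.2·0.6154=0.1231. Summing gives P(red) = 0.58570.
P(Bag 4 | red) = 0.1600 / 0.58570 = 0.2732.

Posterior probability ≈ 0.2732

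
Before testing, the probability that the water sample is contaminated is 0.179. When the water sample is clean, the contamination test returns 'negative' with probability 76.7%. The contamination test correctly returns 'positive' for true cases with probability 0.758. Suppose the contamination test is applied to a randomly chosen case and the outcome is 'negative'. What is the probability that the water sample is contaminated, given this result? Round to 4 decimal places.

Write H for 'the water sample is contaminated'. Prior odds H:¬H = 0.179/0.821 = 0.21803. For the 'negative' outcome, the likelihood ratio is 0.242/0.767 = 0.31551.
Posterior odds = 0.21803 × 0.31551 = 0.068791, so P(H|E) = 0.068791/(1+0.068791) = 0.0644.

P(H | E) ≈ 0.0644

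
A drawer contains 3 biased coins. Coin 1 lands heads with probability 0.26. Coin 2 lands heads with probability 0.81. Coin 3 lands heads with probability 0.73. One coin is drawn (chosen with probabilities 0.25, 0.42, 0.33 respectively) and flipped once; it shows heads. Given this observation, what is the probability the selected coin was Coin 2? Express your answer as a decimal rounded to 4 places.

Tabulate prior·likelihood by source: [1] prior 0.25, lik 0.26, product 0.06500; [2] prior 0.42, lik 0.81, product 0.3402; [3] prior 0.33, lik 0.73, product 0.2409.
Normalizing constant = 0.64610; the posterior for Coin 2 is its product over the sum, 0.3402/0.64610 = 0.5265.

Posterior probability ≈ 0.5265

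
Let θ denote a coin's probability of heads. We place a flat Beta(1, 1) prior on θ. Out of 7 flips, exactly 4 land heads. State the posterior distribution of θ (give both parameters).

The binomial likelihood is conjugate to the Beta prior: with 4 successes and 3 failures, the posterior is Beta(1+4, 1+3) = Beta(5, 4).

Posterior: Beta(5, 4)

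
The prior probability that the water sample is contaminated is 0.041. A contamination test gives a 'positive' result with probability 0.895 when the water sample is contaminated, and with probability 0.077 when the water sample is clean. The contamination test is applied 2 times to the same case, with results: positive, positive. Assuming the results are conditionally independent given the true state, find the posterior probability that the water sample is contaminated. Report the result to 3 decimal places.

Let H be the event that the water sample is contaminated; start with P(H) = 0.041. P('positive'|H) = 0.895, P('positive'|¬H) = 0.077.
Update on result 1 ('positive'): P(H) ← 0.895·0.0410 / (0.895·0.0410 + 0.077·0.9590) = 0.036695/0.11054 = 0.3320.
Update on result 2 ('positive'): P(H) ← 0.895·0.3320 / (0.895·0.3320 + 0.077·0.6680) = 0.29711/0.34855 = 0.8524.

Posterior P(H) ≈ 0.852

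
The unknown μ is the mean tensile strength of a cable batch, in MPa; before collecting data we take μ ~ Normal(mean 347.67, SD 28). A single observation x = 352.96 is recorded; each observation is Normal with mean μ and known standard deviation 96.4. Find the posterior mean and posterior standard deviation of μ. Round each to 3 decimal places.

With known σ, the Normal prior is conjugate. Weight on the data is w = (n/σ²)/(n/σ² + 1/τ₀²) = 0.00010761/(0.00010761+0.00127551) = 0.077801.
Posterior mean = w·x̄ + (1−w)·μ₀ = 0.077801·352.96 + 0.92220·347.67 = 348.082. Posterior variance = 1/(0.00010761+0.00127551) = 723.004, so SD = 26.889.

Posterior mean ≈ 348.082; posterior SD ≈ 26.889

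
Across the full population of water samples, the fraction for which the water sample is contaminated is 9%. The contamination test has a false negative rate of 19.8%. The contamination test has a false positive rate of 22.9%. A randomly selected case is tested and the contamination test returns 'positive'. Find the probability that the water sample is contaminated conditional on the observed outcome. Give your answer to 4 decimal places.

Write H for 'the water sample is contaminated'. Prior odds H:¬H = 0.09/0.91 = 0.098901. For the 'positive' outcome, the likelihood ratio is 0.802/0.229 = 3.5022.
Posterior odds = 0.098901 × 3.5022 = 0.34637, so P(H|E) = 0.34637/(1+0.34637) = 0.2573.

P(H | E) ≈ 0.2573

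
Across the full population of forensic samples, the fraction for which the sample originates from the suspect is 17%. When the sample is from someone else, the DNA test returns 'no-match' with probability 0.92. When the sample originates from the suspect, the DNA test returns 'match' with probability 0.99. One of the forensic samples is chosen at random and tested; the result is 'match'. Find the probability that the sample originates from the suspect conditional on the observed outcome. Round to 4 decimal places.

P(H | E) ≈ 0.7171

Write H for 'the sample originates from the suspect'. Prior odds H:¬H = 0.17/0.83 = 0.20482. For the 'match' outcome, the likelihood ratio is 0.99/0.08 = 12.375.
Posterior odds = 0.20482 × 12.375 = 2.5346, so P(H|E) = 2.5346/(1+2.5346) = 0.7171.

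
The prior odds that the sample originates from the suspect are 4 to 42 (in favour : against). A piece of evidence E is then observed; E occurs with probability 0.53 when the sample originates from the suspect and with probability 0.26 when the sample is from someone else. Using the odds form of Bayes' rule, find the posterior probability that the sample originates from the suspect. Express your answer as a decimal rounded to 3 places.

Prior odds = 4/42 = 0.095238.
Likelihood ratio for E = 0.53/0.26 = 2.0385.
Posterior odds = prior odds × LR = 0.19414.
Posterior probability = odds/(1+odds) = 0.19414/1.1941 = 0.163.

Posterior probability ≈ 0.163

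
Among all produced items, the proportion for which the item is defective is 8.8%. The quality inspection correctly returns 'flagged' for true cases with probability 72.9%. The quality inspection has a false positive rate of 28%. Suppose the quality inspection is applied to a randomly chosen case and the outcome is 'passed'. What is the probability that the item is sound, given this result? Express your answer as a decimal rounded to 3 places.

Write H for 'the item is defective'. Prior odds H:¬H = 0.088/0.912 = 0.096491. For the 'passed' outcome, the likelihood ratio is 0.271/0.72 = 0.37639.
Posterior odds = 0.096491 × 0.37639 = 0.036318, so P(H|E) = 0.036318/(1+0.036318) = 0.035. Then P(¬H|E) = 1 − 0.035 = 0.965.

P(¬H | E) ≈ 0.965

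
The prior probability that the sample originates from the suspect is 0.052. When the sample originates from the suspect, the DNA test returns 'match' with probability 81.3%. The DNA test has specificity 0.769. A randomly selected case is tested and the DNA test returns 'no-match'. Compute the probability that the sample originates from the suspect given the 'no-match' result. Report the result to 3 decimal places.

Write H for 'the sample originates from the suspect'. Prior odds H:¬H = 0.052/0.948 = 0.054852. For the 'no-match' outcome, the likelihood ratio is 0.187/0.769 = 0.24317.
Posterior odds = 0.054852 × 0.24317 = 0.013339, so P(H|E) = 0.013339/(1+0.013339) = 0.013.

P(H | E) ≈ 0.013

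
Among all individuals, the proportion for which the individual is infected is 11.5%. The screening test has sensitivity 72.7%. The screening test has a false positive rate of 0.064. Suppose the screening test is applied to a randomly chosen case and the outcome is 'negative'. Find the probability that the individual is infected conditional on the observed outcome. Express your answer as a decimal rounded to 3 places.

Write H for 'the individual is infected'. Prior odds H:¬H = 0.115/0.885 = 0.12994. For the 'negative' outcome, the likelihood ratio is 0.273/0.936 = 0.29167.
Posterior odds = 0.12994 × 0.29167 = 0.037900, so P(H|E) = 0.037900/(1+0.037900) = 0.037.

P(H | E) ≈ 0.037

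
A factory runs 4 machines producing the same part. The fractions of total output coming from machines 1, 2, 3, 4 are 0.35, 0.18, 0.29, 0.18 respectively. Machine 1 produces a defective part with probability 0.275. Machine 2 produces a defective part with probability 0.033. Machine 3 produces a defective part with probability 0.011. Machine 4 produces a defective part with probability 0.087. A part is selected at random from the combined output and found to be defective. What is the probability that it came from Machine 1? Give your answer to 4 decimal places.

Posterior probability ≈ 0.7952

Tabulate prior·likelihood by source: [1] prior 0.35, lik 0.275, product 0.09625; [2] prior 0.18, lik 0.033, product 0.005940; [3] prior 0.29, lik 0.011, product 0.003190; [4] prior 0.18, lik 0.087, product 0.01566.
Normalizing constant = 0.12104; the posterior for Machine 1 is its product over the sum, 0.09625/0.12104 = 0.7952.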